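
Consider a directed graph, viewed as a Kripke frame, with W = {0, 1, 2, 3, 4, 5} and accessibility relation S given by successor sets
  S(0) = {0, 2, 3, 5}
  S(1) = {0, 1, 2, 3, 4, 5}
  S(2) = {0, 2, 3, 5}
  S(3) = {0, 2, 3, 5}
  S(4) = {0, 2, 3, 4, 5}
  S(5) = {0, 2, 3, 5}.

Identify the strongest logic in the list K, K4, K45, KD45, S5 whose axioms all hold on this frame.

K4

Transitive (axiom 4): yes — every two-step S-path is closed by a direct edge.
Euclidean (axiom 5): no — 1 S 0 and 1 S 4, but not 0 S 4.
Serial (axiom D): yes — every world has a successor (e.g. 0 S 0).
Reflexive (axiom T): yes — every world is S-related to itself.
So F validates K, K4; K45 would additionally require S to be Euclidean. The strongest is K4.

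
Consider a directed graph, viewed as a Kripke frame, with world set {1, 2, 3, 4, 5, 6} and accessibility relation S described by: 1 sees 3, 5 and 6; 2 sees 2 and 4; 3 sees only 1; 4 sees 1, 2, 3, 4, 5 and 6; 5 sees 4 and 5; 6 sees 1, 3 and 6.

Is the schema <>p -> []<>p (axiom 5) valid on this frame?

No

Axiom 5 corresponds to the accessibility relation being Euclidean.
Euclidean: no — 1 S 3 and 1 S 5, but not 3 S 5.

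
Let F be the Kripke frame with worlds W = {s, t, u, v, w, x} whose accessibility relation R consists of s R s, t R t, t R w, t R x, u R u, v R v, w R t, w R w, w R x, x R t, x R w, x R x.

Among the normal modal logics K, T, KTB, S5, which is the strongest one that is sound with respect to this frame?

S5

Reflexive (axiom T): yes — every world is R-related to itself.
Symmetric (axiom B): yes — every pair in R has its reverse in R.
Euclidean (axiom 5): yes — any two successors of a common world are R-related.
So F validates K, T, KTB, S5. The strongest is S5.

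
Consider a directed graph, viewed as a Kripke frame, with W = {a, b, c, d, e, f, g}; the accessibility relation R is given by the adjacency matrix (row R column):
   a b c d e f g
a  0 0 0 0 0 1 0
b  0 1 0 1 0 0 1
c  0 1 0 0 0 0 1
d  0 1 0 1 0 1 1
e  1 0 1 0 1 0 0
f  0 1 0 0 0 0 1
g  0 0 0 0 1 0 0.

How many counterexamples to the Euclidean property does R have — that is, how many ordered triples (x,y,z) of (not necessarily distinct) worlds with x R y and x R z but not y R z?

21

Enumerating: (a,f,f), (b,g,b), (b,g,d), (b,g,g), (c,g,b), (c,g,g), (d,b,f), (d,f,d), (d,f,f), (d,g,b), (d,g,d), (d,g,f), … and 9 more.
Total: 21.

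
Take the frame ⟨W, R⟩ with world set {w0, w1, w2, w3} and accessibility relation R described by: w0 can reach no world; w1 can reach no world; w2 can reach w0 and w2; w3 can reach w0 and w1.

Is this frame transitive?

Transitive: yes — every two-step R-path is closed by a direct edge.

Yes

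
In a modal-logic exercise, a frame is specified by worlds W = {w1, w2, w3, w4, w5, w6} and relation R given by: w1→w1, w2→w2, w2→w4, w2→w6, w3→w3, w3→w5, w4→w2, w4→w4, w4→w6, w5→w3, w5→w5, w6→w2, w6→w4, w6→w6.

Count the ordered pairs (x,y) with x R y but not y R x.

0

R is symmetric; there are no such tuples.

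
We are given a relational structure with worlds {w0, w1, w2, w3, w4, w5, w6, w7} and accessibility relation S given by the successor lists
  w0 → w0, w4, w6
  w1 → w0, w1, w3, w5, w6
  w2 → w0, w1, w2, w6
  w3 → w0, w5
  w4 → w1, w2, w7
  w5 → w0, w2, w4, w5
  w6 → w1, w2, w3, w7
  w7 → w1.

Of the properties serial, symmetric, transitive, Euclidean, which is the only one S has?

serial

Serial: yes — every world has a successor (e.g. w0 S w0).
Symmetric: no — w0 S w4 but not w4 S w0.
Transitive: no — w0 S w4 and w4 S w1, but not w0 S w1.
Euclidean: no — w0 S w4 and w0 S w6, but not w4 S w6.
Only serial holds.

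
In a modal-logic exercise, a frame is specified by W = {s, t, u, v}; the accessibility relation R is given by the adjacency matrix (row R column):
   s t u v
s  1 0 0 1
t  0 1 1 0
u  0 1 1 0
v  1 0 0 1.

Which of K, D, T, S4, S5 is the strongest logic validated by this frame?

S5

Serial (axiom D): yes — every world has a successor (e.g. s R s).
Reflexive (axiom T): yes — every world is R-related to itself.
Transitive (axiom 4): yes — every two-step R-path is closed by a direct edge.
Euclidean (axiom 5): yes — any two successors of a common world are R-related.
So F validates K, D, T, S4, S5. The strongest is S5.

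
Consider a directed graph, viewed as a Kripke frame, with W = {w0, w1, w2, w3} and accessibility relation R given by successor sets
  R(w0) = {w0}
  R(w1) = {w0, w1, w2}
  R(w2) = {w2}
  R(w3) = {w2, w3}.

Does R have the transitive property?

Transitive: yes — every two-step R-path is closed by a direct edge.

Yes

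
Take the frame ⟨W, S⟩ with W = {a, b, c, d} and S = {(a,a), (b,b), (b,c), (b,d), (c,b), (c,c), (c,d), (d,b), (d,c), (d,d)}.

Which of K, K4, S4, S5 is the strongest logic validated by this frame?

Transitive (axiom 4): yes — every two-step S-path is closed by a direct edge.
Reflexive (axiom T): yes — every world is S-related to itself.
Euclidean (axiom 5): yes — any two successors of a common world are S-related.
So F validates K, K4, S4, S5. The strongest is S5.

S5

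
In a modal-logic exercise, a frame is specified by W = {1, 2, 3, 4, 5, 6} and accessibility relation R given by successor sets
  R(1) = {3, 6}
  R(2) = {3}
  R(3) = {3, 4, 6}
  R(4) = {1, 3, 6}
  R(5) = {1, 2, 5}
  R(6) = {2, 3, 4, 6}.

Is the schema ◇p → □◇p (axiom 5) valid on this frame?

No

Axiom 5 corresponds to the accessibility relation being Euclidean.
Euclidean: no — 4 R 3 and 4 R 1, but not 3 R 1.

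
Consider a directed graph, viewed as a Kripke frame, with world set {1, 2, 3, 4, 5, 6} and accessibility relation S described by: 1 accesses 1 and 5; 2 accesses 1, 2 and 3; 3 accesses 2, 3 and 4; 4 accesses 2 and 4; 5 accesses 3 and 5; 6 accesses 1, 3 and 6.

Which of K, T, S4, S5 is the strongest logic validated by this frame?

Reflexive (axiom T): yes — every world is S-related to itself.
Transitive (axiom 4): no — 1 S 5 and 5 S 3, but not 1 S 3.
Euclidean (axiom 5): no — 2 S 1 and 2 S 3, but not 1 S 3.
So F validates K, T; S4 would additionally require S to be transitive. The strongest is T.

T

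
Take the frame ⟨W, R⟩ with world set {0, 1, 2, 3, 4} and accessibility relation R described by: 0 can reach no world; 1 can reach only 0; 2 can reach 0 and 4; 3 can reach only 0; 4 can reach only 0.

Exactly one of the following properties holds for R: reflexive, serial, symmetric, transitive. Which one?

transitive

Reflexive: no — 0 is not related to itself.
Serial: no — 0 has no R-successor.
Symmetric: no — 1 R 0 but not 0 R 1.
Transitive: yes — every two-step R-path is closed by a direct edge.
Only transitive holds.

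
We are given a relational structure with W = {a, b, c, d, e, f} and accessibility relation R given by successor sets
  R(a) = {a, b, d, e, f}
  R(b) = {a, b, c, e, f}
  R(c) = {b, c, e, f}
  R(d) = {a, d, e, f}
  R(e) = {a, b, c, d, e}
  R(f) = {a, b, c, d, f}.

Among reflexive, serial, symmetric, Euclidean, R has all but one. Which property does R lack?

Euclidean

Reflexive: yes — every world is R-related to itself.
Serial: yes — every world has a successor (e.g. a R a).
Symmetric: yes — every pair in R has its reverse in R.
Euclidean: no — a R b and a R d, but not b R d.
Only Euclidean fails.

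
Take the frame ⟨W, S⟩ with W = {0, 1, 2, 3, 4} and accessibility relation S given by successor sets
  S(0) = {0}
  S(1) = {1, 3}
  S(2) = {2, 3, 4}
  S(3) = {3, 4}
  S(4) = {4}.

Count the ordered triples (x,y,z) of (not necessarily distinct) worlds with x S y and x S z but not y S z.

5

Enumerating: (1,3,1), (2,3,2), (2,4,2), (2,4,3), (3,4,3).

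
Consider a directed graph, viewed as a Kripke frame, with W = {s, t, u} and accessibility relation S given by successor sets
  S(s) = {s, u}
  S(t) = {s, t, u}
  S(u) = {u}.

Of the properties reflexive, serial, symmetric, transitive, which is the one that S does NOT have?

Reflexive: yes — every world is S-related to itself.
Serial: yes — every world has a successor (e.g. s S s).
Symmetric: no — s S u but not u S s.
Transitive: yes — every two-step S-path is closed by a direct edge.
Only symmetric fails.

symmetric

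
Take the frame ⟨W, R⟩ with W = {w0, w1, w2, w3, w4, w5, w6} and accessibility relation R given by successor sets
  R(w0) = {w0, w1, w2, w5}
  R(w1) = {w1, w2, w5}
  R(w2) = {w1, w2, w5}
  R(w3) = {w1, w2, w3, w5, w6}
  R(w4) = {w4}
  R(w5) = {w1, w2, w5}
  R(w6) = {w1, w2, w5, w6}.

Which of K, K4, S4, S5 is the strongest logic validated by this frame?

S4

Transitive (axiom 4): yes — every two-step R-path is closed by a direct edge.
Reflexive (axiom T): yes — every world is R-related to itself.
Euclidean (axiom 5): no — w3 R w1 and w3 R w6, but not w1 R w6.
So F validates K, K4, S4; S5 would additionally require R to be Euclidean. The strongest is S4.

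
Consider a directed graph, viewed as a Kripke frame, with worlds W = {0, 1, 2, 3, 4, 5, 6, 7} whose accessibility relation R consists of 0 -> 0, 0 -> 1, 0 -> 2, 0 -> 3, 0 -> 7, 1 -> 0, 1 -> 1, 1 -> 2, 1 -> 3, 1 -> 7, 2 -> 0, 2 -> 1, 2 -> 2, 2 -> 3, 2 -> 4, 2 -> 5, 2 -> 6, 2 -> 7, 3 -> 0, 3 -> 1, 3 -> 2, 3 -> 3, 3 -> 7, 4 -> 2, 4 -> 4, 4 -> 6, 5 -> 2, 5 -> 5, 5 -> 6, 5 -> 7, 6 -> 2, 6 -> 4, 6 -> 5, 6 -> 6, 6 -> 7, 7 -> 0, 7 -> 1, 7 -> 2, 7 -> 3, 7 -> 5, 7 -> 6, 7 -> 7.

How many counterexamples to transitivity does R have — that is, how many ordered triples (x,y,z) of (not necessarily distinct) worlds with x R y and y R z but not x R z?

38

Enumerating: (0,2,4), (0,2,5), (0,2,6), (0,7,5), (0,7,6), (1,2,4), (1,2,5), (1,2,6), (1,7,5), (1,7,6), (3,2,4), (3,2,5), … and 26 more.
Total: 38.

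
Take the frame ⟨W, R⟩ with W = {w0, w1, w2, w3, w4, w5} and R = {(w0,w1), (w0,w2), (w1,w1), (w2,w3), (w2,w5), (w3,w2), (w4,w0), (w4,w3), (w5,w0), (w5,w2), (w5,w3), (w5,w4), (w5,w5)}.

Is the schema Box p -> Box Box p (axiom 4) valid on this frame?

The schema 4 characterises exactly the transitive frames.
Transitive: no — w0 R w2 and w2 R w3, but not w0 R w3.

No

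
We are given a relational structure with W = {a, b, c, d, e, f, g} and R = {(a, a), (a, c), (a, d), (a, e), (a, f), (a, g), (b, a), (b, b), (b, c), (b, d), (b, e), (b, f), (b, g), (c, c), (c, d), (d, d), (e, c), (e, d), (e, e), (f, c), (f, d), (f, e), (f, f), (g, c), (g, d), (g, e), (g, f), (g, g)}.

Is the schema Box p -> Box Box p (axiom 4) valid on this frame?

Yes

By correspondence theory, 4 is valid on a frame iff R is transitive.
Transitive: yes — every two-step R-path is closed by a direct edge.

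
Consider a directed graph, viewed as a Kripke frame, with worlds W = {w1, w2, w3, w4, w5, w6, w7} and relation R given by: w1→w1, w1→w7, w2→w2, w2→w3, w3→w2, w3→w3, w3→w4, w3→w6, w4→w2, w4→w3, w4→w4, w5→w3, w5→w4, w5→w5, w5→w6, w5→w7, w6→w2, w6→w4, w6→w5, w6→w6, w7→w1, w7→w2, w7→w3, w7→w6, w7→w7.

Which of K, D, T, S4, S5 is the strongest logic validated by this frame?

Serial (axiom D): yes — every world has a successor (e.g. w1 R w1).
Reflexive (axiom T): yes — every world is R-related to itself.
Transitive (axiom 4): no — w1 R w7 and w7 R w2, but not w1 R w2.
Euclidean (axiom 5): no — w3 R w2 and w3 R w4, but not w2 R w4.
So F validates K, D, T; S4 would additionally require R to be transitive. The strongest is T.

T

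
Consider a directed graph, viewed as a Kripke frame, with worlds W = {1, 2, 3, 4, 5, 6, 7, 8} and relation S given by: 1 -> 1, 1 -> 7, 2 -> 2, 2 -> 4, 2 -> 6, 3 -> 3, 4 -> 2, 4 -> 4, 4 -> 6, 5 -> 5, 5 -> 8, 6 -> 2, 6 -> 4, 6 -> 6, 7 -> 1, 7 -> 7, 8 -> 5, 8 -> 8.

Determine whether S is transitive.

Transitive: yes — every two-step S-path is closed by a direct edge.

Yes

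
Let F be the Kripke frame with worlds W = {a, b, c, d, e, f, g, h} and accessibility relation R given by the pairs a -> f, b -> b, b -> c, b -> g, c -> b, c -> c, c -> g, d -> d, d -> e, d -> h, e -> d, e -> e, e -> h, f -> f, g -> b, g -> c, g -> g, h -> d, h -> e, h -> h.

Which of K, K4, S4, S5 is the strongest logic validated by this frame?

Transitive (axiom 4): yes — every two-step R-path is closed by a direct edge.
Reflexive (axiom T): no — a is not related to itself.
Euclidean (axiom 5): yes — any two successors of a common world are R-related.
So F validates K, K4; S4 would additionally require R to be reflexive. The strongest is K4.

K4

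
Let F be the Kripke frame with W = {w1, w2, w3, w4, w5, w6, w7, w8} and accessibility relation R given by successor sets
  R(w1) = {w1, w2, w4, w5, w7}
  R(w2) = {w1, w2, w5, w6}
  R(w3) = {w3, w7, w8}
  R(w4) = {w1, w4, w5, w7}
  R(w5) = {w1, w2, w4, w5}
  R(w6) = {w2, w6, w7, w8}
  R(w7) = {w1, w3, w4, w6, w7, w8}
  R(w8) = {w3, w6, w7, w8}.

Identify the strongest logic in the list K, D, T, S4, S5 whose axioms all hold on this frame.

T

Serial (axiom D): yes — every world has a successor (e.g. w1 R w1).
Reflexive (axiom T): yes — every world is R-related to itself.
Transitive (axiom 4): no — w1 R w2 and w2 R w6, but not w1 R w6.
Euclidean (axiom 5): no — w1 R w2 and w1 R w4, but not w2 R w4.
So F validates K, D, T; S4 would additionally require R to be transitive. The strongest is T.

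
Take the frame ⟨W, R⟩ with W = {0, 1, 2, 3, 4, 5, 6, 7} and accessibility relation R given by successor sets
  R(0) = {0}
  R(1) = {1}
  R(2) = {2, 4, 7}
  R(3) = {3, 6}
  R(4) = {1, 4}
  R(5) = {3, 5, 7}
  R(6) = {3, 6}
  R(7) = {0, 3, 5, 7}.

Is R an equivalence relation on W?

No

Reflexive: yes — every world is R-related to itself.
Symmetric: no — 2 R 4 but not 4 R 2.
Transitive: no — 2 R 4 and 4 R 1, but not 2 R 1.
So R is not an equivalence relation.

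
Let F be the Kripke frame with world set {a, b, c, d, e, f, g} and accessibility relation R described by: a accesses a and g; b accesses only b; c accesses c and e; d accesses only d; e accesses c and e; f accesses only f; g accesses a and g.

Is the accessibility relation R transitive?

Transitive: yes — every two-step R-path is closed by a direct edge.

Yes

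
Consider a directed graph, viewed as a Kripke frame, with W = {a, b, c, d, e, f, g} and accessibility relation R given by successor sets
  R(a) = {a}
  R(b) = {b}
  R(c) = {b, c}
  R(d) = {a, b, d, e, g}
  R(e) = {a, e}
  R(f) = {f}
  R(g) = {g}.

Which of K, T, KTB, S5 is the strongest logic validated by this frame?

T

Reflexive (axiom T): yes — every world is R-related to itself.
Symmetric (axiom B): no — c R b but not b R c.
Euclidean (axiom 5): no — d R a and d R b, but not a R b.
So F validates K, T; KTB would additionally require R to be symmetric. The strongest is T.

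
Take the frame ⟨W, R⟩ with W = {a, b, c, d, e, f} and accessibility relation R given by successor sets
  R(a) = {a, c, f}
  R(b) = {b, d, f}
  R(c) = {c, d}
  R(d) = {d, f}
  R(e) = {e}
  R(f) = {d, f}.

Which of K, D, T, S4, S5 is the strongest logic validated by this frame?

Serial (axiom D): yes — every world has a successor (e.g. a R a).
Reflexive (axiom T): yes — every world is R-related to itself.
Transitive (axiom 4): no — a R c and c R d, but not a R d.
Euclidean (axiom 5): no — a R c and a R f, but not c R f.
So F validates K, D, T; S4 would additionally require R to be transitive. The strongest is T.

T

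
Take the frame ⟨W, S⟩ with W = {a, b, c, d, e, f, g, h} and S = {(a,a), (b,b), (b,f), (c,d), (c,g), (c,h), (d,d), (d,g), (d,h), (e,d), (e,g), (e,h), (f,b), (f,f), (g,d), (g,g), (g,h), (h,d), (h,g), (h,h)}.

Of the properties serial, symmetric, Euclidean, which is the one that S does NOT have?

symmetric

Serial: yes — every world has a successor (e.g. a S a).
Symmetric: no — c S d but not d S c.
Euclidean: yes — any two successors of a common world are S-related.
Only symmetric fails.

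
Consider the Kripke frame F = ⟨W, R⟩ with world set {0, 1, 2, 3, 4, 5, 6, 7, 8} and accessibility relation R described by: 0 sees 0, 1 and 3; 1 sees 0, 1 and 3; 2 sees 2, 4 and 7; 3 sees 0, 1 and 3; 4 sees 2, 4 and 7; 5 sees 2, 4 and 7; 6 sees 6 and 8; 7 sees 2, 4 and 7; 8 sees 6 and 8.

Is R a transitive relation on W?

Yes

Transitive: yes — every two-step R-path is closed by a direct edge.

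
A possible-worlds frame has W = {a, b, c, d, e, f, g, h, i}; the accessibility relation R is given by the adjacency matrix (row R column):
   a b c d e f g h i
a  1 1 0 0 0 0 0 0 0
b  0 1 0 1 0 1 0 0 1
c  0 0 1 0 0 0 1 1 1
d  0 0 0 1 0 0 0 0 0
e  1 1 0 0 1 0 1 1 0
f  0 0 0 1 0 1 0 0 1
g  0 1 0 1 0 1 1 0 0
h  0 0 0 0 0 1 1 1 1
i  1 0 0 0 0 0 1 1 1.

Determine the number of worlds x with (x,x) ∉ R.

R is reflexive; there are no such worlds.

0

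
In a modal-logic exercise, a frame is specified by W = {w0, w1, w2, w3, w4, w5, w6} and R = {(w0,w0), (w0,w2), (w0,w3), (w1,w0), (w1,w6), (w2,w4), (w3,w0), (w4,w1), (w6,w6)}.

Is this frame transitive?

No

Transitive: no — w0 R w2 and w2 R w4, but not w0 R w4.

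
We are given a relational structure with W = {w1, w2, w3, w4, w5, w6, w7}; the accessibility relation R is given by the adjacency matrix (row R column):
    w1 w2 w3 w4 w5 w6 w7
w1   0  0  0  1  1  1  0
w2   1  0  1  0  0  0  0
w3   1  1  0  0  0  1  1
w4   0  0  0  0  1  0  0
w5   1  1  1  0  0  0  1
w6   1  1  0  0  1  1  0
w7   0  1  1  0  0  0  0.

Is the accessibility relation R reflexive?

Reflexive: no — w1 is not related to itself.

No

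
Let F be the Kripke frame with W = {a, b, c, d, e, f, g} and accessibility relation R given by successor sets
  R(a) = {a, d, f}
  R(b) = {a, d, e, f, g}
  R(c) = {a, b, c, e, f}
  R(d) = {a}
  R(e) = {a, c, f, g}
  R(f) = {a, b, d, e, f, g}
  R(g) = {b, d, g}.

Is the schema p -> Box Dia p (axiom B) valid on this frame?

No

The schema B characterises exactly the symmetric frames.
Symmetric: no — b R a but not a R b.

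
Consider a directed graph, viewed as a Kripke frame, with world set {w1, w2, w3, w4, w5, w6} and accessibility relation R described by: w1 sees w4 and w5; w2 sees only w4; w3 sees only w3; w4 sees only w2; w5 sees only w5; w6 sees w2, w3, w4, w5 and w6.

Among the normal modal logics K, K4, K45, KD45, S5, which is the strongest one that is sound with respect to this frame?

K

Transitive (axiom 4): no — w1 R w4 and w4 R w2, but not w1 R w2.
Euclidean (axiom 5): no — w1 R w4 and w1 R w5, but not w4 R w5.
Serial (axiom D): yes — every world has a successor (e.g. w1 R w4).
Reflexive (axiom T): no — w1 is not related to itself.
So F validates K; K4 would additionally require R to be transitive. The strongest is K.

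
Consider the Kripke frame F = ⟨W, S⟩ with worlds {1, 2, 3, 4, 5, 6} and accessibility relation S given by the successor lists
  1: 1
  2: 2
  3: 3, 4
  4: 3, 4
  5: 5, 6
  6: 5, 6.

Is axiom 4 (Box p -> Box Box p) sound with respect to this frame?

Yes

Axiom 4 corresponds to the accessibility relation being transitive.
Transitive: yes — every two-step S-path is closed by a direct edge.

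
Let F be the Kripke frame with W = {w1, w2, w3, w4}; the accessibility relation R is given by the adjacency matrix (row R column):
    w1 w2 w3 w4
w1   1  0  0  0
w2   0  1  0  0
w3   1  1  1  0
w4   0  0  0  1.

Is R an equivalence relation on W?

No

Reflexive: yes — every world is R-related to itself.
Symmetric: no — w3 R w1 but not w1 R w3.
Transitive: yes — every two-step R-path is closed by a direct edge.
So R is not an equivalence relation.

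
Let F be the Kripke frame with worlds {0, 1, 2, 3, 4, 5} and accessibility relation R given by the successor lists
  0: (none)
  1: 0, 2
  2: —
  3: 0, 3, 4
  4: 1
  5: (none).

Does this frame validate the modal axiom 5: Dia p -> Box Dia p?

The schema 5 characterises exactly the Euclidean frames.
Euclidean: no — 1 R 0 and 1 R 2, but not 0 R 2.

No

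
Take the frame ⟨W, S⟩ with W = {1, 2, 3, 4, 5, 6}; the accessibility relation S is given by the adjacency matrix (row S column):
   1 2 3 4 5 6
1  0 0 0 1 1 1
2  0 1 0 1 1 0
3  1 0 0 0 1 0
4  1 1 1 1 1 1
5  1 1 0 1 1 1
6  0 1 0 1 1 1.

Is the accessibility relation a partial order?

No

Reflexive: no — 1 is not related to itself.
Transitive: no — 1 S 4 and 4 S 2, but not 1 S 2.
Antisymmetric: no — 1 S 4 and 4 S 1 with 1 ≠ 4.
So S is not a partial order.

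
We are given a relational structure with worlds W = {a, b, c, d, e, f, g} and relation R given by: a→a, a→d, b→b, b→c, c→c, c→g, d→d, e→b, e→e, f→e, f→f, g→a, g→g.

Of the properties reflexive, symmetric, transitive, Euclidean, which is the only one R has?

reflexive

Reflexive: yes — every world is R-related to itself.
Symmetric: no — a R d but not d R a.
Transitive: no — b R c and c R g, but not b R g.
Euclidean: no — a R d and a R a, but not d R a.
Only reflexive holds.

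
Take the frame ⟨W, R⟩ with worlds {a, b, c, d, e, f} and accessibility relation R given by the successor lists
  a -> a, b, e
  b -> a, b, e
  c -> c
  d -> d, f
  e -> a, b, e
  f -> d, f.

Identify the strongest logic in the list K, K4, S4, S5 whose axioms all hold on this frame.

S5

Transitive (axiom 4): yes — every two-step R-path is closed by a direct edge.
Reflexive (axiom T): yes — every world is R-related to itself.
Euclidean (axiom 5): yes — any two successors of a common world are R-related.
So F validates K, K4, S4, S5. The strongest is S5.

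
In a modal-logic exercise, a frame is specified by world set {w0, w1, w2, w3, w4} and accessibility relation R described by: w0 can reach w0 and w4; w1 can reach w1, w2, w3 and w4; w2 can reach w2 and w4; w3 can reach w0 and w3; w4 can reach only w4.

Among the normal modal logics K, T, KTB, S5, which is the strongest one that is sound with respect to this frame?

Reflexive (axiom T): yes — every world is R-related to itself.
Symmetric (axiom B): no — w0 R w4 but not w4 R w0.
Euclidean (axiom 5): no — w1 R w2 and w1 R w3, but not w2 R w3.
So F validates K, T; KTB would additionally require R to be symmetric. The strongest is T.

T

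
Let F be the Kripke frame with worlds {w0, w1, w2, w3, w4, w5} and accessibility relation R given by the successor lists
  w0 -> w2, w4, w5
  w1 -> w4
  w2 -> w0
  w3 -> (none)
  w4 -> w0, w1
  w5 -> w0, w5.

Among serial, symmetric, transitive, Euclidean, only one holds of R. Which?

Serial: no — w3 has no R-successor.
Symmetric: yes — every pair in R has its reverse in R.
Transitive: no — w0 R w4 and w4 R w1, but not w0 R w1.
Euclidean: no — w0 R w2 and w0 R w4, but not w2 R w4.
Only symmetric holds.

symmetric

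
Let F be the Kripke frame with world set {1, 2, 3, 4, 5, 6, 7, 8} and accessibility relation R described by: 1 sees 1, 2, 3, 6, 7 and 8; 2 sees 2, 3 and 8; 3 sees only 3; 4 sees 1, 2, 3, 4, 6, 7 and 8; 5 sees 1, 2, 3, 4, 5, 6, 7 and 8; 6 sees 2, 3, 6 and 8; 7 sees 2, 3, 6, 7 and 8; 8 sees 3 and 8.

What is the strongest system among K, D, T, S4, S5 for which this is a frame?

Serial (axiom D): yes — every world has a successor (e.g. 1 R 1).
Reflexive (axiom T): yes — every world is R-related to itself.
Transitive (axiom 4): yes — every two-step R-path is closed by a direct edge.
Euclidean (axiom 5): no — 1 R 2 and 1 R 6, but not 2 R 6.
So F validates K, D, T, S4; S5 would additionally require R to be Euclidean. The strongest is S4.

S4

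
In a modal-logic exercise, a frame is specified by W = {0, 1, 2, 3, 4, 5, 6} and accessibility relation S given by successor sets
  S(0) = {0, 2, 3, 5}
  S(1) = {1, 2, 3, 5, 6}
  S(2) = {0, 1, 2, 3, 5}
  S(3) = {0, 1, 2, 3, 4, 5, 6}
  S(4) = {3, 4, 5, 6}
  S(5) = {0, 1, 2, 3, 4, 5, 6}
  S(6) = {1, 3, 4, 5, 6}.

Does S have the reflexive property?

Yes

Reflexive: yes — every world is S-related to itself.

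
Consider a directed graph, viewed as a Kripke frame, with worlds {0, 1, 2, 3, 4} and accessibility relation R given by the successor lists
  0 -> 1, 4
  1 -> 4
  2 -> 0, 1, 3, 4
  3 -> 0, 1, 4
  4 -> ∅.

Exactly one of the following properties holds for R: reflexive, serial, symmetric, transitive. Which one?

transitive

Reflexive: no — 0 is not related to itself.
Serial: no — 4 has no R-successor.
Symmetric: no — 0 R 1 but not 1 R 0.
Transitive: yes — every two-step R-path is closed by a direct edge.
Only transitive holds.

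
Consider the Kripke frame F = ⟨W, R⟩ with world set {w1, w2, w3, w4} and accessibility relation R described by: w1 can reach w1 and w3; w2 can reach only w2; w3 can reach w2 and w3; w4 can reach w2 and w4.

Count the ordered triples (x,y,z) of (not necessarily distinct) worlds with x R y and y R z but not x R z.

Enumerating: (w1,w3,w2).

1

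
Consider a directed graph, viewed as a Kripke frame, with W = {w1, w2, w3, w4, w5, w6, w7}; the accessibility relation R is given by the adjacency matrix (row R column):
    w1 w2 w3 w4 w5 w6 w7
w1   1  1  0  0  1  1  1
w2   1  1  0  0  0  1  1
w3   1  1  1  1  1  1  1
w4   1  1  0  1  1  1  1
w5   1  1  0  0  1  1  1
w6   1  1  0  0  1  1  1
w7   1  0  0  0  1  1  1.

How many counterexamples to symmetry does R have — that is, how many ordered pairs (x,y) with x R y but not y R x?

Enumerating: (w2,w7), (w3,w1), (w3,w2), (w3,w4), (w3,w5), (w3,w6), (w3,w7), (w4,w1), (w4,w2), (w4,w5), (w4,w6), (w4,w7), (w5,w2).

13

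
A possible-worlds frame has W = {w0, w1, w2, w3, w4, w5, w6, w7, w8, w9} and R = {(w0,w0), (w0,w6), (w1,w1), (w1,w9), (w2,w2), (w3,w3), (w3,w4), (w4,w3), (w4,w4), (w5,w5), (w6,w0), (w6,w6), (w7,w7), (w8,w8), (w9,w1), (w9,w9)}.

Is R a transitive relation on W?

Transitive: yes — every two-step R-path is closed by a direct edge.

Yes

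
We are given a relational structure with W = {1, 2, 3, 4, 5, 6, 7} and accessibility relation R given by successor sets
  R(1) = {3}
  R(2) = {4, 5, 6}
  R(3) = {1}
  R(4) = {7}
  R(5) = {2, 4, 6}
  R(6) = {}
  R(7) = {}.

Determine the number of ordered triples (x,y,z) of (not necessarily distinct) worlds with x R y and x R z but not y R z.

17

Enumerating: (1,3,3), (2,4,4), (2,4,5), (2,4,6), (2,5,5), (2,6,4), (2,6,5), (2,6,6), (3,1,1), (4,7,7), (5,2,2), (5,4,2), (5,4,4), (5,4,6), (5,6,2), (5,6,4), (5,6,6).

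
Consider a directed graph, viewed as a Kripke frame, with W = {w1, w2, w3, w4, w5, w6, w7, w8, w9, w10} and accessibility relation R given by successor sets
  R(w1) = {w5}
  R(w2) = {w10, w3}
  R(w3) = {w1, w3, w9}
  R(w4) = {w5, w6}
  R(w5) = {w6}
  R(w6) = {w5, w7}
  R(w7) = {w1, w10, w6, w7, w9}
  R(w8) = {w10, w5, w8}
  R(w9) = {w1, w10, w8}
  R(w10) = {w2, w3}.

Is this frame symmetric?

Symmetric: no — w1 R w5 but not w5 R w1.

No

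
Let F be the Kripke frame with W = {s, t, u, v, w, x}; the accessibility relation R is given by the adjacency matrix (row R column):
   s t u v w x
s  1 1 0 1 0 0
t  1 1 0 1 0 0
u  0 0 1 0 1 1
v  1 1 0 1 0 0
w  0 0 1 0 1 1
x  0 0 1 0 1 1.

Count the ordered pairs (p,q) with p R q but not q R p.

R is symmetric; there are no such tuples.

0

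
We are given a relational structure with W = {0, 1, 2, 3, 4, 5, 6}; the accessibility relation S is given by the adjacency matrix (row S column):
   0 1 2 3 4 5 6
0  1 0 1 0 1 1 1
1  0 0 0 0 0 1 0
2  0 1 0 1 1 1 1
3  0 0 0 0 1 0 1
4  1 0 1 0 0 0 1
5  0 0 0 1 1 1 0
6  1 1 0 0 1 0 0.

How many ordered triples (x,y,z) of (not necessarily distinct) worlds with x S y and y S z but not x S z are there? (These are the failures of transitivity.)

31

Enumerating: (0,2,1), (0,2,3), (0,5,3), (0,6,1), (1,5,3), (1,5,4), (2,4,0), (2,4,2), (2,6,0), (3,4,0), (3,4,2), (3,6,0), … and 19 more.
Total: 31.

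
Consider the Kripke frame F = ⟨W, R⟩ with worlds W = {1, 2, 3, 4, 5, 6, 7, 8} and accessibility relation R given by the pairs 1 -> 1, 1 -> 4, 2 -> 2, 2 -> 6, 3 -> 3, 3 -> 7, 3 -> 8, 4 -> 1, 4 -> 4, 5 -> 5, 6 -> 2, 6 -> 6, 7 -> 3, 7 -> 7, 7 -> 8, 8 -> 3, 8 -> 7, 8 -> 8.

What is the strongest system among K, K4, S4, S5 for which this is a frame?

Transitive (axiom 4): yes — every two-step R-path is closed by a direct edge.
Reflexive (axiom T): yes — every world is R-related to itself.
Euclidean (axiom 5): yes — any two successors of a common world are R-related.
So F validates K, K4, S4, S5. The strongest is S5.

S5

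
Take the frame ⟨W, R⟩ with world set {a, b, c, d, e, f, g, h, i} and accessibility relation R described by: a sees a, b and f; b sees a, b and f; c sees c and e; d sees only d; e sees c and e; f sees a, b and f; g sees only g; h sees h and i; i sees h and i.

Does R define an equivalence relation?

Yes

Reflexive: yes — every world is R-related to itself.
Symmetric: yes — every pair in R has its reverse in R.
Transitive: yes — every two-step R-path is closed by a direct edge.
So R is an equivalence relation.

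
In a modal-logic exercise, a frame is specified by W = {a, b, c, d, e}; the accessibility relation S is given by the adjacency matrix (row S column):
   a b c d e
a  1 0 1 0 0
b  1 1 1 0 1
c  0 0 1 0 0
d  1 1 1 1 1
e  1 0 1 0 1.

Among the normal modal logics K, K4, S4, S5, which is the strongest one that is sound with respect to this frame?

S4

Transitive (axiom 4): yes — every two-step S-path is closed by a direct edge.
Reflexive (axiom T): yes — every world is S-related to itself.
Euclidean (axiom 5): no — b S a and b S e, but not a S e.
So F validates K, K4, S4; S5 would additionally require S to be Euclidean. The strongest is S4.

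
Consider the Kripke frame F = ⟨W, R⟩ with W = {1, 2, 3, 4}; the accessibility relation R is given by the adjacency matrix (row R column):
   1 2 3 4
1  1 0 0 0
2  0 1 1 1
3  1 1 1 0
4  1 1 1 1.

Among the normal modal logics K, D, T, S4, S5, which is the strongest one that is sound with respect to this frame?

Serial (axiom D): yes — every world has a successor (e.g. 1 R 1).
Reflexive (axiom T): yes — every world is R-related to itself.
Transitive (axiom 4): no — 2 R 3 and 3 R 1, but not 2 R 1.
Euclidean (axiom 5): no — 2 R 3 and 2 R 4, but not 3 R 4.
So F validates K, D, T; S4 would additionally require R to be transitive. The strongest is T.

T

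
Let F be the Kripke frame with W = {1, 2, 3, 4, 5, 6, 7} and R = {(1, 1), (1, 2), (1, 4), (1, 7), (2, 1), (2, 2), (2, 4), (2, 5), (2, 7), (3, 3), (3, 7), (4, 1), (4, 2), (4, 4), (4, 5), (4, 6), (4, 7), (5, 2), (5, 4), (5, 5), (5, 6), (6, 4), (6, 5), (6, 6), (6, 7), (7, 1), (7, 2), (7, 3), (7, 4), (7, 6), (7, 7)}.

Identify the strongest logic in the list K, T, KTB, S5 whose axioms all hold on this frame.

Reflexive (axiom T): yes — every world is R-related to itself.
Symmetric (axiom B): yes — every pair in R has its reverse in R.
Euclidean (axiom 5): no — 2 R 1 and 2 R 5, but not 1 R 5.
So F validates K, T, KTB; S5 would additionally require R to be Euclidean. The strongest is KTB.

KTB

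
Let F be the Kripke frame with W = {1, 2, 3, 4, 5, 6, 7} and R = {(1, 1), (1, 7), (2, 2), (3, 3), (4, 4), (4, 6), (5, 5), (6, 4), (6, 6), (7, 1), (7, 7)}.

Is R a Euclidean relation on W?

Yes

Euclidean: yes — any two successors of a common world are R-related.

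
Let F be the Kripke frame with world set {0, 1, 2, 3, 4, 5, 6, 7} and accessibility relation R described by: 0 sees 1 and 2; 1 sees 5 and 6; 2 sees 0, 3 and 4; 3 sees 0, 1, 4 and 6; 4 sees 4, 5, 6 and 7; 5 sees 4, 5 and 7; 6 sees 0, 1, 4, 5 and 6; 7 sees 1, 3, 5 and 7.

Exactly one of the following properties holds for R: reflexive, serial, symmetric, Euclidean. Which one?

serial

Reflexive: no — 0 is not related to itself.
Serial: yes — every world has a successor (e.g. 0 R 1).
Symmetric: no — 0 R 1 but not 1 R 0.
Euclidean: no — 0 R 1 and 0 R 2, but not 1 R 2.
Only serial holds.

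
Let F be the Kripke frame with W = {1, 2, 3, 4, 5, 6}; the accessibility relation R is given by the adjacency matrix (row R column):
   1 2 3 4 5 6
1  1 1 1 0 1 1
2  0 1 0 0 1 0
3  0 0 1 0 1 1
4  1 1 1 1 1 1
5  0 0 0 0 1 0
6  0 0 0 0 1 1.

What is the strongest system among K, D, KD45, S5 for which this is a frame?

D

Serial (axiom D): yes — every world has a successor (e.g. 1 R 1).
Euclidean (axiom 5): no — 1 R 2 and 1 R 3, but not 2 R 3.
Transitive (axiom 4): yes — every two-step R-path is closed by a direct edge.
Reflexive (axiom T): yes — every world is R-related to itself.
So F validates K, D; KD45 would additionally require R to be Euclidean. The strongest is D.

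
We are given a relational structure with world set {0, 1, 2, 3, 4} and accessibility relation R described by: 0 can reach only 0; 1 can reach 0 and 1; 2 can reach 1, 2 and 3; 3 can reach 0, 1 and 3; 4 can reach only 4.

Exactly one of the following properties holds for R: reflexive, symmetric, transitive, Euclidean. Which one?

reflexive

Reflexive: yes — every world is R-related to itself.
Symmetric: no — 1 R 0 but not 0 R 1.
Transitive: no — 2 R 1 and 1 R 0, but not 2 R 0.
Euclidean: no — 2 R 1 and 2 R 3, but not 1 R 3.
Only reflexive holds.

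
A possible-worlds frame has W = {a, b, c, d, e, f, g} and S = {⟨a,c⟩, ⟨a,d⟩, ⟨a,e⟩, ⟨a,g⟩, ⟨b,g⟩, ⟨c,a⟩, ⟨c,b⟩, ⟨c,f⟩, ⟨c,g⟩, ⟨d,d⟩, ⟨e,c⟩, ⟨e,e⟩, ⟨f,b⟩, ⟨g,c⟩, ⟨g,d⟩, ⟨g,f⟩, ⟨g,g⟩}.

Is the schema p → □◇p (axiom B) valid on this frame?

The schema B characterises exactly the symmetric frames.
Symmetric: no — a S d but not d S a.

No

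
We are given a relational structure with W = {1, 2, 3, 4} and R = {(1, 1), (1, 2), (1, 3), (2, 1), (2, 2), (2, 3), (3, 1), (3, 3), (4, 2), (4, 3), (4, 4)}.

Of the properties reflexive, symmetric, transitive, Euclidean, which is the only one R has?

Reflexive: yes — every world is R-related to itself.
Symmetric: no — 2 R 3 but not 3 R 2.
Transitive: no — 3 R 1 and 1 R 2, but not 3 R 2.
Euclidean: no — 1 R 3 and 1 R 2, but not 3 R 2.
Only reflexive holds.

reflexive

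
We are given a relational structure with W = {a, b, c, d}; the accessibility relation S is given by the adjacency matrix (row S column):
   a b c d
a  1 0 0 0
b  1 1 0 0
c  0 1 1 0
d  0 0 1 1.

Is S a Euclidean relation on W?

No

Euclidean: no — b S a and b S b, but not a S b.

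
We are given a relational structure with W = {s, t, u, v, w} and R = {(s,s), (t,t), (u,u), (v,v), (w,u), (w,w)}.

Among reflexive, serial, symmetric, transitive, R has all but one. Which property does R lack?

symmetric

Reflexive: yes — every world is R-related to itself.
Serial: yes — every world has a successor (e.g. s R s).
Symmetric: no — w R u but not u R w.
Transitive: yes — every two-step R-path is closed by a direct edge.
Only symmetric fails.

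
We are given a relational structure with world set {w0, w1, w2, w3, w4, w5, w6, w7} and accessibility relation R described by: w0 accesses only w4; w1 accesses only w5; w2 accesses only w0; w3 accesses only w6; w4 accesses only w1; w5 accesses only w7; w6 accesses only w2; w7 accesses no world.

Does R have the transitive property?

Transitive: no — w0 R w4 and w4 R w1, but not w0 R w1.

No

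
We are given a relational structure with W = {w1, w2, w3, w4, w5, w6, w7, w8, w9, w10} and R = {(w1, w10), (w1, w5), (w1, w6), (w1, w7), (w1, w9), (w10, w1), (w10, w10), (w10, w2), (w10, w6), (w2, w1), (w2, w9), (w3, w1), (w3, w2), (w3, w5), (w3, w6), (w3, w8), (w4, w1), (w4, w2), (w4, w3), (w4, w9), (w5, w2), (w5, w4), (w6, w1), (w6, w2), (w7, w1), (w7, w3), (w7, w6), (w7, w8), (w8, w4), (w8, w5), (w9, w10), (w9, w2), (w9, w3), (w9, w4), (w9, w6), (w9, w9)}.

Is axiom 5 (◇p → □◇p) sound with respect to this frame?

No

The schema 5 characterises exactly the Euclidean frames.
Euclidean: no — w1 R w10 and w1 R w5, but not w10 R w5.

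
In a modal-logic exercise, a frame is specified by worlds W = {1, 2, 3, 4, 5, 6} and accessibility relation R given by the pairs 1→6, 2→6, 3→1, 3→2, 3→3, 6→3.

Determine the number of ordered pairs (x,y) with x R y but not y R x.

5

Enumerating: (1,6), (2,6), (3,1), (3,2), (6,3).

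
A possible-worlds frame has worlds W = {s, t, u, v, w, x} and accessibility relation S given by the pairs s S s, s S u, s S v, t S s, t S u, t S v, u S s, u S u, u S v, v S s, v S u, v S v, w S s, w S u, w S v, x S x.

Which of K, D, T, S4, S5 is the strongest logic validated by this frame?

Serial (axiom D): yes — every world has a successor (e.g. s S s).
Reflexive (axiom T): no — t is not related to itself.
Transitive (axiom 4): yes — every two-step S-path is closed by a direct edge.
Euclidean (axiom 5): yes — any two successors of a common world are S-related.
So F validates K, D; T would additionally require S to be reflexive. The strongest is D.

D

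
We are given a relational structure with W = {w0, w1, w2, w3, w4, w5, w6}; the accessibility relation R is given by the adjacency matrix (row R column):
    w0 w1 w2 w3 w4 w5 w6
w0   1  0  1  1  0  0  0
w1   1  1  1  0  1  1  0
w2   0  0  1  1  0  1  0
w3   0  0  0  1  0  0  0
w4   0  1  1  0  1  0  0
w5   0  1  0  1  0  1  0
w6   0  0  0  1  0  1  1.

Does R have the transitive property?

No

Transitive: no — w0 R w2 and w2 R w5, but not w0 R w5.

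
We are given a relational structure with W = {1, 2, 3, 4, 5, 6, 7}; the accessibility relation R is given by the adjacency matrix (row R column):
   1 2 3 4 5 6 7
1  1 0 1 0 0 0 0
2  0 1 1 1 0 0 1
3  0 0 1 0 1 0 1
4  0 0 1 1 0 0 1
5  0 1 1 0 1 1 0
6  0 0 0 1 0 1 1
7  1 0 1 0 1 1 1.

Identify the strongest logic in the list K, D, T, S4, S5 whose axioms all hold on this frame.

T

Serial (axiom D): yes — every world has a successor (e.g. 1 R 1).
Reflexive (axiom T): yes — every world is R-related to itself.
Transitive (axiom 4): no — 1 R 3 and 3 R 5, but not 1 R 5.
Euclidean (axiom 5): no — 2 R 3 and 2 R 4, but not 3 R 4.
So F validates K, D, T; S4 would additionally require R to be transitive. The strongest is T.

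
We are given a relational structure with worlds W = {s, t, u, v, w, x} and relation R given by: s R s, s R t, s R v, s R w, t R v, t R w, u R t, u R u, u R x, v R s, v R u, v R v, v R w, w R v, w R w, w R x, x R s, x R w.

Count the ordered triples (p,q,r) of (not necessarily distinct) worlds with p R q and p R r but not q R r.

Enumerating: (s,t,s), (s,t,t), (s,v,t), (s,w,s), (s,w,t), (u,t,t), (u,t,u), (u,t,x), (u,x,t), (u,x,u), (u,x,x), (v,s,u), … and 9 more.
Total: 21.

21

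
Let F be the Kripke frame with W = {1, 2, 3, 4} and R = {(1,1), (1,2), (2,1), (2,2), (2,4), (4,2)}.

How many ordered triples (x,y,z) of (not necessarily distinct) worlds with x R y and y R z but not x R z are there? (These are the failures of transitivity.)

3

Enumerating: (1,2,4), (4,2,1), (4,2,4).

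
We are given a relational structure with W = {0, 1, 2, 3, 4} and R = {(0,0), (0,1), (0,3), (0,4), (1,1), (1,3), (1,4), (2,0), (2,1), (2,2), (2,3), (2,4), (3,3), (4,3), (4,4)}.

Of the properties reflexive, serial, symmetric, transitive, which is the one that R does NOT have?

Reflexive: yes — every world is R-related to itself.
Serial: yes — every world has a successor (e.g. 0 R 0).
Symmetric: no — 0 R 1 but not 1 R 0.
Transitive: yes — every two-step R-path is closed by a direct edge.
Only symmetric fails.

symmetric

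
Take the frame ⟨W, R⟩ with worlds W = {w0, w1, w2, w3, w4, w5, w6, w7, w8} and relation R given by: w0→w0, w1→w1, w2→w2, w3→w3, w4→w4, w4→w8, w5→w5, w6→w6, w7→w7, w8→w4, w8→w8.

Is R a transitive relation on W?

Transitive: yes — every two-step R-path is closed by a direct edge.

Yes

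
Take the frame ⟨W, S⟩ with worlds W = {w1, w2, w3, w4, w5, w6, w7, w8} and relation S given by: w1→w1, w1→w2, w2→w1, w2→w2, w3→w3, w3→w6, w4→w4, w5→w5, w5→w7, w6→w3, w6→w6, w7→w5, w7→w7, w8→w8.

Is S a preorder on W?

Reflexive: yes — every world is S-related to itself.
Transitive: yes — every two-step S-path is closed by a direct edge.
So S is a preorder.

Yes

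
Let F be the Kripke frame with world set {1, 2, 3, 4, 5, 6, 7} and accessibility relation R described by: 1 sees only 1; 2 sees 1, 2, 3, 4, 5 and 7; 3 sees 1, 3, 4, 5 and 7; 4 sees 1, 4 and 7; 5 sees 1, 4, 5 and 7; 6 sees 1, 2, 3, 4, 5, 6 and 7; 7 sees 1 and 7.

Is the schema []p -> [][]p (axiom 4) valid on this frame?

Yes

By correspondence theory, 4 is valid on a frame iff R is transitive.
Transitive: yes — every two-step R-path is closed by a direct edge.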